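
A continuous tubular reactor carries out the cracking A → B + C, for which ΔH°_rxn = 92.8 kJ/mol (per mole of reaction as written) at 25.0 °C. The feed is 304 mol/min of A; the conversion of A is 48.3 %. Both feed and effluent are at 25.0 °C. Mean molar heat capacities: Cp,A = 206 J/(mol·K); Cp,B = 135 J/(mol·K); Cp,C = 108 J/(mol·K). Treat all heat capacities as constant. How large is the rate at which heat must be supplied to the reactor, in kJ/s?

Q_in = 227 kJ/s

Extent of reaction ξ = 0.483 × 304 = 146.83 mol/min
Reaction term: ξ·ΔH°_rxn = 146.83 × 92.8 = 13626 kJ/min
Q = ΔH = 13626 kJ/min = 227.1 kW
Heat supplied = 227.1 kJ/s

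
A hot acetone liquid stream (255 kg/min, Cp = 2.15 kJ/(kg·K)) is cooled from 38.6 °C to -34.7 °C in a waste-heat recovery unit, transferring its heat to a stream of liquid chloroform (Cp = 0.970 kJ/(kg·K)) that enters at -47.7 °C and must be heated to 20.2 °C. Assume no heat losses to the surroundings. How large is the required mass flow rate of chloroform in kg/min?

ṁ_c = 610 kg/min

Heat released by hot stream: Q = 255 × 2.15 × (38.6 − -34.7) = 40187 kJ/min
Energy balance on cold side (adiabatic exchanger): Q = ṁ_c·Cp_c·(T_c,out − T_c,in)
ṁ_c = 40187 / [0.970 × (20.2 − -47.7)] = 610.16 kg/min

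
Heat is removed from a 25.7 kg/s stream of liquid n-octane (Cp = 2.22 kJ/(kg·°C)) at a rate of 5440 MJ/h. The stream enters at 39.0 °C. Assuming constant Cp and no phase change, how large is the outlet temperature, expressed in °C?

Q = 5440 MJ/h = 1511.1 kJ/s
ΔT = Q/(ṁ·Cp) = 1511.1/(25.7×2.22) = 26.486 K
T_out = 39.0 − 26.486 = 12.514 °C

T_out = 12.5 °C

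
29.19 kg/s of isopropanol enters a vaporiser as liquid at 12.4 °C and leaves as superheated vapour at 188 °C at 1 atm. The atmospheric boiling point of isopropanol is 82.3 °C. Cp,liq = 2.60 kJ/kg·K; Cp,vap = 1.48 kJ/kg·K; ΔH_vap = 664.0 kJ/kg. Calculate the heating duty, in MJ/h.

Q = 105000 MJ/h

liquid 12.4→82.3 °C: 181.74 kJ/kg
vaporisation at 82.3 °C: 664 kJ/kg
vapour 82.3→188 °C: 156.44 kJ/kg
Δh = 181.74 + 664 + 156.44 = 1002.2 kJ/kg
Q = ṁ·Δh = 29.19 kg/s × 1002.2 kJ/kg = 29254 kJ/s
|Q| = 29254 kW = 105310 MJ/h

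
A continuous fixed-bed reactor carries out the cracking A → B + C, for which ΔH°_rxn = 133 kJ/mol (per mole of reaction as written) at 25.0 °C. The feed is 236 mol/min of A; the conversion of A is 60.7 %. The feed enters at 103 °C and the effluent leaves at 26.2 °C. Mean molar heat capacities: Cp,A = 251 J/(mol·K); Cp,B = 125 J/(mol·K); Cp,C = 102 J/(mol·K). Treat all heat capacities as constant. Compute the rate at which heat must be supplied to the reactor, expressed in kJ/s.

Q_in = 242 kJ/s

Extent of reaction ξ = 0.607 × 236 = 143.25 mol/min
Reaction term: ξ·ΔH°_rxn = 143.25 × 133 = 19053 kJ/min
Sensible, feed 103→25 °C: -4620.4 kJ/min
Outlet flows (mol/min): A 92.748, B 143.25, C 143.25
Sensible, products 25→26.2 °C: 66.958 kJ/min
Q = ΔH = 14499 kJ/min = 241.65 kW
Heat supplied = 241.65 kJ/s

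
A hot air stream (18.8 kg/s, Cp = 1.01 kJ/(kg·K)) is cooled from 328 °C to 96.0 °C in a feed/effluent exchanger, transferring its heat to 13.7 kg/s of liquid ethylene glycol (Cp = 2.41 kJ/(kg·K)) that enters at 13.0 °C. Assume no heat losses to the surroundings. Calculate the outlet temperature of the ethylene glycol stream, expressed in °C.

Heat released by hot stream: Q = 18.8 × 1.01 × (328 − 96.0) = 4405.2 kJ/s
Energy balance on cold side (adiabatic exchanger): Q = ṁ_c·Cp_c·(T_c,out − T_c,in)
T_c,out = 13.0 + 4405.2/(13.7 × 2.41) = 146.42 °C

T_c,out = 146 °C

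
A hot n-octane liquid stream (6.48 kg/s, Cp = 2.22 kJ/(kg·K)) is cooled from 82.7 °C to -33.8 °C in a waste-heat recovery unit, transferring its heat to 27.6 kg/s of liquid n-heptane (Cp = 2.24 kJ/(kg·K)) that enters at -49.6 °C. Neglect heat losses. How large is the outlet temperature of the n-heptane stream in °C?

T_c,out = -22.5 °C

Heat released by hot stream: Q = 6.48 × 2.22 × (82.7 − -33.8) = 1675.9 kJ/s
Energy balance on cold side (adiabatic exchanger): Q = ṁ_c·Cp_c·(T_c,out − T_c,in)
T_c,out = -49.6 + 1675.9/(27.6 × 2.24) = -22.492 °C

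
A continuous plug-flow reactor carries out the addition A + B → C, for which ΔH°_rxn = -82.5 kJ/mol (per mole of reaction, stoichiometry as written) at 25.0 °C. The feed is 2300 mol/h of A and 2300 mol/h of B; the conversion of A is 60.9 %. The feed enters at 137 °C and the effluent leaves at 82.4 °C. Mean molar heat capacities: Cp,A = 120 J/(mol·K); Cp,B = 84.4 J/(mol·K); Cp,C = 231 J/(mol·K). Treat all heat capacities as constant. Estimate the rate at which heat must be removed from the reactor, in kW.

Q_out = 38.6 kW

Extent of reaction ξ = 0.609 × 2300 = 1400.7 mol/h
Reaction term: ξ·ΔH°_rxn = 1400.7 × -82.5 = -115560 kJ/h
Sensible, feed 137→25 °C: -52653 kJ/h
Outlet flows (mol/h): A 899.3, B 899.3, C 1400.7
Sensible, products 25→82.4 °C: 29124 kJ/h
Q = ΔH = -139090 kJ/h = -38.635 kW
Heat removed = 38.635 kW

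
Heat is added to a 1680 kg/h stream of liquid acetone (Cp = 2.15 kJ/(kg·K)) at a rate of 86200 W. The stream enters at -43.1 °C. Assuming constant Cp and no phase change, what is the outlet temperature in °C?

Q = 86200 W = 310320 kJ/h
ΔT = Q/(ṁ·Cp) = 310320/(1680×2.15) = 85.914 K
T_out = -43.1 + 85.914 = 42.814 °C

T_out = 42.8 °C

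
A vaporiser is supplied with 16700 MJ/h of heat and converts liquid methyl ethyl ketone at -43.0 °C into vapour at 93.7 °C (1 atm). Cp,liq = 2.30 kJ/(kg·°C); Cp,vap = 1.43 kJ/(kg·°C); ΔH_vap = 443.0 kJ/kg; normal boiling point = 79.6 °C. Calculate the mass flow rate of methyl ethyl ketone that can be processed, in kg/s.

Δh = 2.30×(79.6−-43.0) + 443.0 + 1.43×(93.7−79.6) = 745.14 kJ/kg
Q = 16700 MJ/h = 4638.9 kJ/s = 4638.9 kJ/s
ṁ = Q/Δh = 4638.9 / 745.14 = 6.2255 kg/s

ṁ = 6.23 kg/s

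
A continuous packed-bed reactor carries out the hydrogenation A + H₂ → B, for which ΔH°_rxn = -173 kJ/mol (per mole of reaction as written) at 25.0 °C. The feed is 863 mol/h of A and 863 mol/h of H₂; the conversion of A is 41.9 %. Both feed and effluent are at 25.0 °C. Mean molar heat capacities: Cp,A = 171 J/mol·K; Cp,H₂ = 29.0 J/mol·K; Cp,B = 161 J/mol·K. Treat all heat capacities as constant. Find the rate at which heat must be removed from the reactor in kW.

Extent of reaction ξ = 0.419 × 863 = 361.6 mol/h
Reaction term: ξ·ΔH°_rxn = 361.6 × -173 = -62556 kJ/h
Q = ΔH = -62556 kJ/h = -17.377 kW
Heat removed = 17.377 kW

Q_out = 17.4 kW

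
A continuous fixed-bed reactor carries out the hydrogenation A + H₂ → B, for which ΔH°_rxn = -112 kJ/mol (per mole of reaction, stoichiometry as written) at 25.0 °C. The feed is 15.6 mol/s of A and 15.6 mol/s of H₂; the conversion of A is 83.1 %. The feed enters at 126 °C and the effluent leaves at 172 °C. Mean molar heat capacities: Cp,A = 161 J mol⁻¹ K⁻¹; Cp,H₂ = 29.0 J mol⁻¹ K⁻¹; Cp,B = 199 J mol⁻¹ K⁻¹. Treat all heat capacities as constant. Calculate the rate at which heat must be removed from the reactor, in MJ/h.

Q_out = 4670 MJ/h

Extent of reaction ξ = 0.831 × 15.6 = 12.964 mol/s
Reaction term: ξ·ΔH°_rxn = 12.964 × -112 = -1451.9 kJ/s
Sensible, feed 126→25 °C: -299.36 kJ/s
Outlet flows (mol/s): A 2.6364, H₂ 2.6364, B 12.964
Sensible, products 25→172 °C: 452.86 kJ/s
Q = ΔH = -1298.4 kJ/s = -1298.4 kW
Heat removed = 4674.3 MJ/h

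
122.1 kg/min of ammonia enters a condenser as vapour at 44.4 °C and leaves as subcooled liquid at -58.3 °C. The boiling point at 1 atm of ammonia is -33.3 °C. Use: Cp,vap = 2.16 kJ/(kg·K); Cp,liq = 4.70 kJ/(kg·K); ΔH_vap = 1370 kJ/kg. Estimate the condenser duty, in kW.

Q_c = 3370 kW

vapour 44.4→-33.3 °C: -167.83 kJ/kg
condensation at -33.3 °C: -1370 kJ/kg
liquid -33.3→-58.3 °C: -117.5 kJ/kg
Δh = -167.83 + -1370 + -117.5 = -1655.3 kJ/kg
Q = ṁ·Δh = 122.1 kg/min × -1655.3 kJ/kg = -202120 kJ/min
|Q| = 3368.6 kW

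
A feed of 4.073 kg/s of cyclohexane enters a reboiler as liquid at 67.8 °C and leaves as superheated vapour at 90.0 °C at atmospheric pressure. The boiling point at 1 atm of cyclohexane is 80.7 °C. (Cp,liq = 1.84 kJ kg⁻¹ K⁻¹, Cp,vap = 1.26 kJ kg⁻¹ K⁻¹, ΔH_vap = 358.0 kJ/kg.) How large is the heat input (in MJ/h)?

Q = 5770 MJ/h

liquid 67.8→80.7 °C: 23.736 kJ/kg
vaporisation at 80.7 °C: 358 kJ/kg
vapour 80.7→90.0 °C: 11.718 kJ/kg
Δh = 23.736 + 358 + 11.718 = 393.45 kJ/kg
Q = ṁ·Δh = 4.073 kg/s × 393.45 kJ/kg = 1602.5 kJ/s
|Q| = 1602.5 kW = 5769.1 MJ/h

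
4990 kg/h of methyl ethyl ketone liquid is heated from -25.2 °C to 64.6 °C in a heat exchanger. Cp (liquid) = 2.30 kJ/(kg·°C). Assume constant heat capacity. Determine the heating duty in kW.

Q = ṁ·Cp·ΔT = 4990 × 2.30 × (64.6 − -25.2) = 1.0306e+06 kJ/h
Converting: 1.0306e+06 / 3600 s = 286.29 kW

Q = 286 kW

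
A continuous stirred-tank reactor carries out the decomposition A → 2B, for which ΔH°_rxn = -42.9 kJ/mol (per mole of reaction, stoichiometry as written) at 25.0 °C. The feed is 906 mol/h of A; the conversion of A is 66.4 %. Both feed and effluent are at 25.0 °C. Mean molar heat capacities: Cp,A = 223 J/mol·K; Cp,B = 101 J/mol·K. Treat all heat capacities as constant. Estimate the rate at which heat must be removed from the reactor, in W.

Q_out = 7170 W

Extent of reaction ξ = 0.664 × 906 = 601.58 mol/h
Reaction term: ξ·ΔH°_rxn = 601.58 × -42.9 = -25808 kJ/h
Q = ΔH = -25808 kJ/h = -7.1689 kW
Heat removed = 7168.9 W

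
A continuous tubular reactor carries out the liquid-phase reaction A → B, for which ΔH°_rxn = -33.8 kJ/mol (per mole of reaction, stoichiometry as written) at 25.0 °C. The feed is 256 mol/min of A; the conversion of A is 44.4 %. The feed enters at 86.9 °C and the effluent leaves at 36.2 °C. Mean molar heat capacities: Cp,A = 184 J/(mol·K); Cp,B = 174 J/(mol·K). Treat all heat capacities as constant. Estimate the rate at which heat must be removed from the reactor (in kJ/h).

Extent of reaction ξ = 0.444 × 256 = 113.66 mol/min
Reaction term: ξ·ΔH°_rxn = 113.66 × -33.8 = -3841.8 kJ/min
Sensible, feed 86.9→25 °C: -2915.7 kJ/min
Outlet flows (mol/min): A 142.34, B 113.66
Sensible, products 25→36.2 °C: 514.83 kJ/min
Q = ΔH = -6242.7 kJ/min = -104.05 kW
Heat removed = 374560 kJ/h

Q_out = 375000 kJ/h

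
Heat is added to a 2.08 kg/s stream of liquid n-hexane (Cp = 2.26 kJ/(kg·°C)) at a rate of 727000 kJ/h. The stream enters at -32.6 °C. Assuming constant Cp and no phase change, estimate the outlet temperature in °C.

T_out = 10.4 °C

Q = 727000 kJ/h = 201.94 kJ/s
ΔT = Q/(ṁ·Cp) = 201.94/(2.08×2.26) = 42.96 K
T_out = -32.6 + 42.96 = 10.36 °C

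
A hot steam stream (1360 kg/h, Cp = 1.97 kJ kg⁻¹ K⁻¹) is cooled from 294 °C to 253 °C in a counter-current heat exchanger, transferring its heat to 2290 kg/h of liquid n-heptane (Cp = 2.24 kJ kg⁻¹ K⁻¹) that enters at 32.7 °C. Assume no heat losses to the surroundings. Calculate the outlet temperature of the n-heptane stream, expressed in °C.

Heat released by hot stream: Q = 1360 × 1.97 × (294 − 253) = 109850 kJ/h
Energy balance on cold side (adiabatic exchanger): Q = ṁ_c·Cp_c·(T_c,out − T_c,in)
T_c,out = 32.7 + 109850/(2290 × 2.24) = 54.114 °C

T_c,out = 54.1 °C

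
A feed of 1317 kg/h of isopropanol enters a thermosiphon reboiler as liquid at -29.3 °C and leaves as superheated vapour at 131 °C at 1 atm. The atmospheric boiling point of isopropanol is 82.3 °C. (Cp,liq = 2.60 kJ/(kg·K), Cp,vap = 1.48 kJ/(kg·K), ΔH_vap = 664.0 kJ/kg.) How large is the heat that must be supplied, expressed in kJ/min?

Q = 22500 kJ/min

liquid -29.3→82.3 °C: 290.16 kJ/kg
vaporisation at 82.3 °C: 664 kJ/kg
vapour 82.3→131 °C: 72.076 kJ/kg
Δh = 290.16 + 664 + 72.076 = 1026.2 kJ/kg
Q = ṁ·Δh = 1317 kg/h × 1026.2 kJ/kg = 1.3516e+06 kJ/h
|Q| = 375.43 kW = 22526 kJ/min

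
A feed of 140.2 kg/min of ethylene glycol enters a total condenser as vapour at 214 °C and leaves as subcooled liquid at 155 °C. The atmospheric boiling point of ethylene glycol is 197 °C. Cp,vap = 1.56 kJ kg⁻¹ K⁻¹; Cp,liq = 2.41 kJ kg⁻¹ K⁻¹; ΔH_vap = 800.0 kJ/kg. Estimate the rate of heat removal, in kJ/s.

vapour 214→197 °C: -26.52 kJ/kg
condensation at 197 °C: -800 kJ/kg
liquid 197→155 °C: -101.22 kJ/kg
Δh = -26.52 + -800 + -101.22 = -927.74 kJ/kg
Q = ṁ·Δh = 140.2 kg/min × -927.74 kJ/kg = -130070 kJ/min
|Q| = 2167.8 kW

Q_c = 2170 kJ/s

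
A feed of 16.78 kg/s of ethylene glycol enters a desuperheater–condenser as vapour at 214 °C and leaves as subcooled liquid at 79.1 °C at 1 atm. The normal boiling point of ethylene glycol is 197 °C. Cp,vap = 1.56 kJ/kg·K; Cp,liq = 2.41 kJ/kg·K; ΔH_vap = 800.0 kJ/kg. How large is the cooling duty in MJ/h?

vapour 214→197 °C: -26.52 kJ/kg
condensation at 197 °C: -800 kJ/kg
liquid 197→79.1 °C: -284.14 kJ/kg
Δh = -26.52 + -800 + -284.14 = -1110.7 kJ/kg
Q = ṁ·Δh = 16.78 kg/s × -1110.7 kJ/kg = -18637 kJ/s
|Q| = 18637 kW = 67093 MJ/h

Q_c = 67100 MJ/h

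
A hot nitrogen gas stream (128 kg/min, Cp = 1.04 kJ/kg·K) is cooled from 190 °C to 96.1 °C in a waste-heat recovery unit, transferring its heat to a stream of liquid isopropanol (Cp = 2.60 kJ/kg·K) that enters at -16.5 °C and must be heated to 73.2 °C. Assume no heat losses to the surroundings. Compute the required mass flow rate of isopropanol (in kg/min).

ṁ_c = 53.6 kg/min

Heat released by hot stream: Q = 128 × 1.04 × (190 − 96.1) = 12500 kJ/min
Energy balance on cold side (adiabatic exchanger): Q = ṁ_c·Cp_c·(T_c,out − T_c,in)
ṁ_c = 12500 / [2.60 × (73.2 − -16.5)] = 53.597 kg/min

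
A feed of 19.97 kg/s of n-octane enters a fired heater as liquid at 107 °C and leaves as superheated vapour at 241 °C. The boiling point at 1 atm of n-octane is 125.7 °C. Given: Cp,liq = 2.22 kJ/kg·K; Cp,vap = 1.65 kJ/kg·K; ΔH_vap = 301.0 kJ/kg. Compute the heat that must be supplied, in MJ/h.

liquid 107→125.7 °C: 41.514 kJ/kg
vaporisation at 125.7 °C: 301 kJ/kg
vapour 125.7→241 °C: 190.24 kJ/kg
Δh = 41.514 + 301 + 190.24 = 532.76 kJ/kg
Q = ṁ·Δh = 19.97 kg/s × 532.76 kJ/kg = 10639 kJ/s
|Q| = 10639 kW = 38301 MJ/h

Q = 38300 MJ/h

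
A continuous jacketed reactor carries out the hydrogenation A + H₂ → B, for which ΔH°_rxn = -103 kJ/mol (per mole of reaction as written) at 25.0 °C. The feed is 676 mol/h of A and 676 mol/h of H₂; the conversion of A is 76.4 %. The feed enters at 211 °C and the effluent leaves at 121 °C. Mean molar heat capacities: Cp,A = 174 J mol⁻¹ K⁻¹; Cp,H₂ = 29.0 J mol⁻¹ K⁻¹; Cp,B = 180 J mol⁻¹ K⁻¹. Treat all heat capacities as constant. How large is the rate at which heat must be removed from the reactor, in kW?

Q_out = 18.5 kW

Extent of reaction ξ = 0.764 × 676 = 516.46 mol/h
Reaction term: ξ·ΔH°_rxn = 516.46 × -103 = -53196 kJ/h
Sensible, feed 211→25 °C: -25524 kJ/h
Outlet flows (mol/h): A 159.54, H₂ 159.54, B 516.46
Sensible, products 25→121 °C: 12034 kJ/h
Q = ΔH = -66687 kJ/h = -18.524 kW
Heat removed = 18.524 kW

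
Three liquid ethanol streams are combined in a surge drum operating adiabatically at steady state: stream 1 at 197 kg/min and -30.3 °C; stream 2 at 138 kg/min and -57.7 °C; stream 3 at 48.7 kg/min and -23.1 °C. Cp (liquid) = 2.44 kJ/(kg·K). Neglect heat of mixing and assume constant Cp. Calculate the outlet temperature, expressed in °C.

Energy balance with Q = 0: Σ ṁᵢCp,ᵢ(T_out − Tᵢ) = 0
Σ ṁᵢCp,ᵢTᵢ = 197×2.44×-30.3 + 138×2.44×-57.7 + 48.7×2.44×-23.1 = -36738
Σ ṁᵢCp,ᵢ = 197×2.44 + 138×2.44 + 48.7×2.44 = 936.23
T_out = -36738 / 936.23 = -39.241 °C

T_out = -39.2 °C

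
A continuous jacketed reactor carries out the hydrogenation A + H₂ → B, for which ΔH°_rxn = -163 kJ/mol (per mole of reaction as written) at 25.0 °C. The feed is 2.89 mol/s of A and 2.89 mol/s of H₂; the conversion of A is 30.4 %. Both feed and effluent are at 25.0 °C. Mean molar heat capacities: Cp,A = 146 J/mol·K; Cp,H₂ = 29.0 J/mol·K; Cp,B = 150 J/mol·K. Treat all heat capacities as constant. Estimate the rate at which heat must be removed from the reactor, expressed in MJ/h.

Q_out = 516 MJ/h

Extent of reaction ξ = 0.304 × 2.89 = 0.87856 mol/s
Reaction term: ξ·ΔH°_rxn = 0.87856 × -163 = -143.21 kJ/s
Q = ΔH = -143.21 kJ/s = -143.21 kW
Heat removed = 515.54 MJ/h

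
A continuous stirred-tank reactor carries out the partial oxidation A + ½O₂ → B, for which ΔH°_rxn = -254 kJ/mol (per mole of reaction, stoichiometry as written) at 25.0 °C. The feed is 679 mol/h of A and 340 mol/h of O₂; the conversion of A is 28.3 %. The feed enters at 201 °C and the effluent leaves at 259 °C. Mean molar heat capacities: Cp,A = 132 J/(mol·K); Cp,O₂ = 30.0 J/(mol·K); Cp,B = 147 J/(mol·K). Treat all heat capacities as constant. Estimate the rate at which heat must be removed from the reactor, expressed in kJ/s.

Q_out = 11.9 kJ/s

Extent of reaction ξ = 0.283 × 679 = 192.16 mol/h
Reaction term: ξ·ΔH°_rxn = 192.16 × -254 = -48808 kJ/h
Sensible, feed 201→25 °C: -17570 kJ/h
Outlet flows (mol/h): A 486.84, O₂ 243.92, B 192.16
Sensible, products 25→259 °C: 23360 kJ/h
Q = ΔH = -43018 kJ/h = -11.949 kW
Heat removed = 11.949 kJ/s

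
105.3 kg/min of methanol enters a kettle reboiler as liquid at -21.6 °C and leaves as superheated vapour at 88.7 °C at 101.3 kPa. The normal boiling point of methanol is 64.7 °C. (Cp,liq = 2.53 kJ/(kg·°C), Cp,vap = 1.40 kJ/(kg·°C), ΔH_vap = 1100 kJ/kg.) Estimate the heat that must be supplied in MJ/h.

Q = 8540 MJ/h

liquid -21.6→64.7 °C: 218.34 kJ/kg
vaporisation at 64.7 °C: 1100 kJ/kg
vapour 64.7→88.7 °C: 33.6 kJ/kg
Δh = 218.34 + 1100 + 33.6 = 1351.9 kJ/kg
Q = ṁ·Δh = 105.3 kg/min × 1351.9 kJ/kg = 142360 kJ/min
|Q| = 2372.7 kW = 8541.6 MJ/h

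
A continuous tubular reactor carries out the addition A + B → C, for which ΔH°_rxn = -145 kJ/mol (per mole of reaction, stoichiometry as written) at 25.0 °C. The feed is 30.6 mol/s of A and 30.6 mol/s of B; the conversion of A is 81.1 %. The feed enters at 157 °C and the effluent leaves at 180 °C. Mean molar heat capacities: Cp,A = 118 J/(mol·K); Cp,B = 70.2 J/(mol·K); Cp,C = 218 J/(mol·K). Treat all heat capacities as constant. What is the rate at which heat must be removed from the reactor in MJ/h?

Extent of reaction ξ = 0.811 × 30.6 = 24.817 mol/s
Reaction term: ξ·ΔH°_rxn = 24.817 × -145 = -3598.4 kJ/s
Sensible, feed 157→25 °C: -760.18 kJ/s
Outlet flows (mol/s): A 5.7834, B 5.7834, C 24.817
Sensible, products 25→180 °C: 1007.3 kJ/s
Q = ΔH = -3351.3 kJ/s = -3351.3 kW
Heat removed = 12065 MJ/h

Q_out = 12100 MJ/h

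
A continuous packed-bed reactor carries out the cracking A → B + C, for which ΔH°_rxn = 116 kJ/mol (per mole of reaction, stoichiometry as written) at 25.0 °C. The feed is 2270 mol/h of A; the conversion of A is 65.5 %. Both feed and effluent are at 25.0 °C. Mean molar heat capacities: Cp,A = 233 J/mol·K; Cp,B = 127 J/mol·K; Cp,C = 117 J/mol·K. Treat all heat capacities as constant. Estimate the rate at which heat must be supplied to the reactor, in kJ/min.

Q_in = 2870 kJ/min

Extent of reaction ξ = 0.655 × 2270 = 1486.9 mol/h
Reaction term: ξ·ΔH°_rxn = 1486.9 × 116 = 172470 kJ/h
Q = ΔH = 172470 kJ/h = 47.91 kW
Heat supplied = 2874.6 kJ/min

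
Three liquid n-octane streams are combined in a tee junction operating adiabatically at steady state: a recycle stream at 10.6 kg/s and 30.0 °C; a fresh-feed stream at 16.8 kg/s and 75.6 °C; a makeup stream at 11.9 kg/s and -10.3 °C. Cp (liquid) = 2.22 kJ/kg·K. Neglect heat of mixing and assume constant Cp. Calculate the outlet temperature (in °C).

T_out = 37.3 °C

Adiabatic, steady state ⇒ Σ ṁᵢCp,ᵢ(T_out − Tᵢ) = 0
Σ ṁᵢCp,ᵢTᵢ = 10.6×2.22×30.0 + 16.8×2.22×75.6 + 11.9×2.22×-10.3 = 3253.4
Σ ṁᵢCp,ᵢ = 10.6×2.22 + 16.8×2.22 + 11.9×2.22 = 87.246
T_out = 3253.4 / 87.246 = 37.29 °C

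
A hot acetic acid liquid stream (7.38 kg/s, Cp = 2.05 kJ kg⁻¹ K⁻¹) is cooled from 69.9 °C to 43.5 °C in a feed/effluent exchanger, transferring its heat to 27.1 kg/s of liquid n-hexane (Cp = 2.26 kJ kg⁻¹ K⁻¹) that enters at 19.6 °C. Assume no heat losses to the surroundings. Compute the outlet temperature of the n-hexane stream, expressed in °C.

Heat released by hot stream: Q = 7.38 × 2.05 × (69.9 − 43.5) = 399.41 kJ/s
Energy balance on cold side (adiabatic exchanger): Q = ṁ_c·Cp_c·(T_c,out − T_c,in)
T_c,out = 19.6 + 399.41/(27.1 × 2.26) = 26.121 °C

T_c,out = 26.1 °C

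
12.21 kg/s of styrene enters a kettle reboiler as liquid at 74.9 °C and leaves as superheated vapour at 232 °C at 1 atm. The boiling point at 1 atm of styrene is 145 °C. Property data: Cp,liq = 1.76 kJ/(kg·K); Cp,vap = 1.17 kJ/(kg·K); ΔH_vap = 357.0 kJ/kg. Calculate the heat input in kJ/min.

liquid 74.9→145 °C: 123.38 kJ/kg
vaporisation at 145 °C: 357 kJ/kg
vapour 145→232 °C: 101.79 kJ/kg
Δh = 123.38 + 357 + 101.79 = 582.17 kJ/kg
Q = ṁ·Δh = 12.21 kg/s × 582.17 kJ/kg = 7108.2 kJ/s
|Q| = 7108.2 kW = 426490 kJ/min

Q = 426000 kJ/min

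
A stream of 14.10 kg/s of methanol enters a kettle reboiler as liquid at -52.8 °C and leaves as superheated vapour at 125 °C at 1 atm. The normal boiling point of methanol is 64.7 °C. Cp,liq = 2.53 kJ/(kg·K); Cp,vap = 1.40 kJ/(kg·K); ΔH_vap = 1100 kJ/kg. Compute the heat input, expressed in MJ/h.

Q = 75200 MJ/h

liquid -52.8→64.7 °C: 297.27 kJ/kg
vaporisation at 64.7 °C: 1100 kJ/kg
vapour 64.7→125 °C: 84.42 kJ/kg
Δh = 297.27 + 1100 + 84.42 = 1481.7 kJ/kg
Q = ṁ·Δh = 14.10 kg/s × 1481.7 kJ/kg = 20892 kJ/s
|Q| = 20892 kW = 75211 MJ/h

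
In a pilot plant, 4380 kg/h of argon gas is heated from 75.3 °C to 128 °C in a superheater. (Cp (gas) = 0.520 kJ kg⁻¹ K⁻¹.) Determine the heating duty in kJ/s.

Q = ṁ·Cp·ΔT = 4380 × 0.520 × (128 − 75.3) = 120030 kJ/h
Converting: 120030 / 3600 s = 33.342 kW

Q = 33.3 kJ/s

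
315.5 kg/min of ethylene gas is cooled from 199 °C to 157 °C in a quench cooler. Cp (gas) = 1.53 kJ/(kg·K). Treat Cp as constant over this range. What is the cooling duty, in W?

Q_c = 338000 W

Q = ṁ·Cp·ΔT = 315.5 × 1.53 × (157 − 199) = -20274 kJ/min
Converting: 20274 / 60 s = 337.9 kW
Cooling duty = 337900 W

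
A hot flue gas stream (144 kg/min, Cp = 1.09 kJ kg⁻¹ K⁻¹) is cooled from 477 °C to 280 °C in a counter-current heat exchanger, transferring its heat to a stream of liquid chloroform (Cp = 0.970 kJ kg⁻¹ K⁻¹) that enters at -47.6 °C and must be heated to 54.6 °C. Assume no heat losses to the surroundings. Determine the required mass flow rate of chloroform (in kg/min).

ṁ_c = 312 kg/min

Heat released by hot stream: Q = 144 × 1.09 × (477 − 280) = 30921 kJ/min
Energy balance on cold side (adiabatic exchanger): Q = ṁ_c·Cp_c·(T_c,out − T_c,in)
ṁ_c = 30921 / [0.970 × (54.6 − -47.6)] = 311.91 kg/min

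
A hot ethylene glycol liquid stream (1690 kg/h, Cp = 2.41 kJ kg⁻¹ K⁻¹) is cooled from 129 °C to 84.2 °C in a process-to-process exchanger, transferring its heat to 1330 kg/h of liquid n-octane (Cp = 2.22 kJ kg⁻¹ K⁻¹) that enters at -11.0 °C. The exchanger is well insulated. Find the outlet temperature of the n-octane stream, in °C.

T_c,out = 50.8 °C

Heat released by hot stream: Q = 1690 × 2.41 × (129 − 84.2) = 182470 kJ/h
Energy balance on cold side (adiabatic exchanger): Q = ṁ_c·Cp_c·(T_c,out − T_c,in)
T_c,out = -11.0 + 182470/(1330 × 2.22) = 50.798 °C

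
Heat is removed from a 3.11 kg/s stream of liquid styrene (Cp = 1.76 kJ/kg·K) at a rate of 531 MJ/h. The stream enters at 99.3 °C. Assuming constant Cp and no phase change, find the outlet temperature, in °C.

T_out = 72.4 °C

Q = 531 MJ/h = 147.5 kJ/s
ΔT = Q/(ṁ·Cp) = 147.5/(3.11×1.76) = 26.948 K
T_out = 99.3 − 26.948 = 72.352 °C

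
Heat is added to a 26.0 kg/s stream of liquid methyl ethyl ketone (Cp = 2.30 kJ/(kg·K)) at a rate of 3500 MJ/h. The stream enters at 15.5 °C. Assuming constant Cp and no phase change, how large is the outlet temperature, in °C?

Q = 3500 MJ/h = 972.22 kJ/s
ΔT = Q/(ṁ·Cp) = 972.22/(26.0×2.30) = 16.258 K
T_out = 15.5 + 16.258 = 31.758 °C

T_out = 31.8 °C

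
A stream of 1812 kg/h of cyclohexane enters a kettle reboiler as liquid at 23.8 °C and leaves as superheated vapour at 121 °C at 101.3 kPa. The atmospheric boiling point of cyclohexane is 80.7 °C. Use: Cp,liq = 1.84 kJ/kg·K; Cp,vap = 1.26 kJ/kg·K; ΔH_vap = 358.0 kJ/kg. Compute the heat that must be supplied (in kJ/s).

liquid 23.8→80.7 °C: 104.7 kJ/kg
vaporisation at 80.7 °C: 358 kJ/kg
vapour 80.7→121 °C: 50.778 kJ/kg
Δh = 104.7 + 358 + 50.778 = 513.47 kJ/kg
Q = ṁ·Δh = 1812 kg/h × 513.47 kJ/kg = 930410 kJ/h
|Q| = 258.45 kW

Q = 258 kJ/s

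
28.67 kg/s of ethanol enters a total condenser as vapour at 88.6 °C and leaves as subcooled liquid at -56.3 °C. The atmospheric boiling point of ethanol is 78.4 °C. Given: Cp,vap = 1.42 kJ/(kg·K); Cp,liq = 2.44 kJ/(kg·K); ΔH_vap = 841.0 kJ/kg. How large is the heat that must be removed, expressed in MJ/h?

vapour 88.6→78.4 °C: -14.484 kJ/kg
condensation at 78.4 °C: -841 kJ/kg
liquid 78.4→-56.3 °C: -328.67 kJ/kg
Δh = -14.484 + -841 + -328.67 = -1184.2 kJ/kg
Q = ṁ·Δh = 28.67 kg/s × -1184.2 kJ/kg = -33950 kJ/s
|Q| = 33950 kW = 122220 MJ/h

Q_c = 122000 MJ/h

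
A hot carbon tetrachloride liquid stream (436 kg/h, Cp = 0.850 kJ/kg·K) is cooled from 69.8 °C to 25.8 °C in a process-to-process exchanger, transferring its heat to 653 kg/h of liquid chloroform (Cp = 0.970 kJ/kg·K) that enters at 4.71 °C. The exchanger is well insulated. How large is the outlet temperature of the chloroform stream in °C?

T_c,out = 30.5 °C

Heat released by hot stream: Q = 436 × 0.850 × (69.8 − 25.8) = 16306 kJ/h
Energy balance on cold side (adiabatic exchanger): Q = ṁ_c·Cp_c·(T_c,out − T_c,in)
T_c,out = 4.71 + 16306/(653 × 0.970) = 30.454 °C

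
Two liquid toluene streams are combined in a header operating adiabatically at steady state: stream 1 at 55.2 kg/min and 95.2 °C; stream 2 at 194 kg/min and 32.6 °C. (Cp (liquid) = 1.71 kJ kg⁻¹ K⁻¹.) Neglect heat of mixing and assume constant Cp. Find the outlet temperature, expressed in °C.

T_out = 46.5 °C

Energy balance with Q = 0: Σ ṁᵢCp,ᵢ(T_out − Tᵢ) = 0
T_out = Σ ṁᵢCp,ᵢTᵢ / Σ ṁᵢCp,ᵢ
      = 19801 / 426.13 = 46.466 °C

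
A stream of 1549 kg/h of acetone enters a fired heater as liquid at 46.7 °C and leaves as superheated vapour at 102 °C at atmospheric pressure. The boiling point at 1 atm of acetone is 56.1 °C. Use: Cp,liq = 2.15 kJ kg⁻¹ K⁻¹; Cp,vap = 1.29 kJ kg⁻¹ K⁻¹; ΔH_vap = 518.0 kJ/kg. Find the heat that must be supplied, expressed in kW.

liquid 46.7→56.1 °C: 20.21 kJ/kg
vaporisation at 56.1 °C: 518 kJ/kg
vapour 56.1→102 °C: 59.211 kJ/kg
Δh = 20.21 + 518 + 59.211 = 597.42 kJ/kg
Q = ṁ·Δh = 1549 kg/h × 597.42 kJ/kg = 925410 kJ/h
|Q| = 257.06 kW

Q = 257 kW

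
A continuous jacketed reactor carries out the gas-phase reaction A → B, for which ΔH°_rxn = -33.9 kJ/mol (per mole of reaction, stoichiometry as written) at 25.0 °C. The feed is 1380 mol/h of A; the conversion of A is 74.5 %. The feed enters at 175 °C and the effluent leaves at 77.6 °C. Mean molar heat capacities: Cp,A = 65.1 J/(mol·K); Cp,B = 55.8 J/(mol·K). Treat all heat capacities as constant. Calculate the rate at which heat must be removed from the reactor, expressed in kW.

Extent of reaction ξ = 0.745 × 1380 = 1028.1 mol/h
Reaction term: ξ·ΔH°_rxn = 1028.1 × -33.9 = -34853 kJ/h
Sensible, feed 175→25 °C: -13476 kJ/h
Outlet flows (mol/h): A 351.9, B 1028.1
Sensible, products 25→77.6 °C: 4222.6 kJ/h
Q = ΔH = -44106 kJ/h = -12.252 kW
Heat removed = 12.252 kW

Q_out = 12.3 kW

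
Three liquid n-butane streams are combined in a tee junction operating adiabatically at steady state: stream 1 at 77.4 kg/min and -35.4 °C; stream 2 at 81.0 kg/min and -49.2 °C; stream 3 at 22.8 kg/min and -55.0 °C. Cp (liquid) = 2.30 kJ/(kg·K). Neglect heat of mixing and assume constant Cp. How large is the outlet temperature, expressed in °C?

T_out = -44.0 °C

No heat crosses the boundary, so H_out = H_in.
Σ ṁᵢCp,ᵢTᵢ = 77.4×2.30×-35.4 + 81.0×2.30×-49.2 + 22.8×2.30×-55.0 = -18352
Σ ṁᵢCp,ᵢ = 77.4×2.30 + 81.0×2.30 + 22.8×2.30 = 416.76
T_out = -18352 / 416.76 = -44.035 °C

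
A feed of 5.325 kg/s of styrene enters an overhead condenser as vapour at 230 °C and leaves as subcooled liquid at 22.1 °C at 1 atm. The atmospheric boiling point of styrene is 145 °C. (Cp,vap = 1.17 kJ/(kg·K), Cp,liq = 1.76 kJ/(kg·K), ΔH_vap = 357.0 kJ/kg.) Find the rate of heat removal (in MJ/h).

Q_c = 12900 MJ/h

vapour 230→145 °C: -99.45 kJ/kg
condensation at 145 °C: -357 kJ/kg
liquid 145→22.1 °C: -216.3 kJ/kg
Δh = -99.45 + -357 + -216.3 = -672.75 kJ/kg
Q = ṁ·Δh = 5.325 kg/s × -672.75 kJ/kg = -3582.4 kJ/s
|Q| = 3582.4 kW = 12897 MJ/h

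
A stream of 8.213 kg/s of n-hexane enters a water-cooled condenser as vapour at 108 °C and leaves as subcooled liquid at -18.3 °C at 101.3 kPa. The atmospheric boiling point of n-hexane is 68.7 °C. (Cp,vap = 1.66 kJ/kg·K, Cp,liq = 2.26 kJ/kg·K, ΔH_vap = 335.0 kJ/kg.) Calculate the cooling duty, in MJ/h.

vapour 108→68.7 °C: -65.238 kJ/kg
condensation at 68.7 °C: -335 kJ/kg
liquid 68.7→-18.3 °C: -196.62 kJ/kg
Δh = -65.238 + -335 + -196.62 = -596.86 kJ/kg
Q = ṁ·Δh = 8.213 kg/s × -596.86 kJ/kg = -4902 kJ/s
|Q| = 4902 kW = 17647 MJ/h

Q_c = 17600 MJ/h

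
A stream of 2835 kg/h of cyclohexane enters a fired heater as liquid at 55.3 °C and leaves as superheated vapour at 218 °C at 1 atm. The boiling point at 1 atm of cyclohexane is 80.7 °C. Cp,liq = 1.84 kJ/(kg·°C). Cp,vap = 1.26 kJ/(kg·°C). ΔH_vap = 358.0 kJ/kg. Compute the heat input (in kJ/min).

Q = 27300 kJ/min

liquid 55.3→80.7 °C: 46.736 kJ/kg
vaporisation at 80.7 °C: 358 kJ/kg
vapour 80.7→218 °C: 173 kJ/kg
Δh = 46.736 + 358 + 173 = 577.73 kJ/kg
Q = ṁ·Δh = 2835 kg/h × 577.73 kJ/kg = 1.6379e+06 kJ/h
|Q| = 454.97 kW = 27298 kJ/min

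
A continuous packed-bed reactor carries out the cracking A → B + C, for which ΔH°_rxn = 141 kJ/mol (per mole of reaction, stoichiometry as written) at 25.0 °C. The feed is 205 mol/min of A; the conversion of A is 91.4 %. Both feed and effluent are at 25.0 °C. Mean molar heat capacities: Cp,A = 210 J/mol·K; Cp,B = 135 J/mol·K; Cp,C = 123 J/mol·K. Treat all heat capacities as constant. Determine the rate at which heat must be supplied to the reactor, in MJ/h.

Q_in = 1590 MJ/h

Extent of reaction ξ = 0.914 × 205 = 187.37 mol/min
Reaction term: ξ·ΔH°_rxn = 187.37 × 141 = 26419 kJ/min
Q = ΔH = 26419 kJ/min = 440.32 kW
Heat supplied = 1585.2 MJ/h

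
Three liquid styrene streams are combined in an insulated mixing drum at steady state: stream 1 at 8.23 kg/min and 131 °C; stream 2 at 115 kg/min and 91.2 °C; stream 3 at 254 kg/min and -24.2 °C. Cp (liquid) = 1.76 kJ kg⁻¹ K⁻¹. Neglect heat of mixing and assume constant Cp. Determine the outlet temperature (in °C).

T_out = 14.4 °C

Adiabatic, steady state ⇒ Σ ṁᵢCp,ᵢ(T_out − Tᵢ) = 0
Σ ṁᵢCp,ᵢTᵢ = 8.23×1.76×131 + 115×1.76×91.2 + 254×1.76×-24.2 = 9538
Σ ṁᵢCp,ᵢ = 8.23×1.76 + 115×1.76 + 254×1.76 = 663.92
T_out = 9538 / 663.92 = 14.366 °C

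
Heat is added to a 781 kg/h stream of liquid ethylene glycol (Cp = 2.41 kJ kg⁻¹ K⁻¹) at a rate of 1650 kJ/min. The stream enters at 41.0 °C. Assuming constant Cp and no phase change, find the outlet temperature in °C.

T_out = 93.6 °C

Q = 1650 kJ/min = 99000 kJ/h
ΔT = Q/(ṁ·Cp) = 99000/(781×2.41) = 52.598 K
T_out = 41.0 + 52.598 = 93.598 °C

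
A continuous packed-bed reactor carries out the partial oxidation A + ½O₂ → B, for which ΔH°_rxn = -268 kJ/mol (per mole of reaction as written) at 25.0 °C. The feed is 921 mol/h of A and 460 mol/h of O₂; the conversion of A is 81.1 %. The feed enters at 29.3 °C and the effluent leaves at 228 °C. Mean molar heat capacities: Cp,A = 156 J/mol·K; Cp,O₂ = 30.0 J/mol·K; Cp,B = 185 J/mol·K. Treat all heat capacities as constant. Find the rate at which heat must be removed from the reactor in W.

Q_out = 46300 W

Extent of reaction ξ = 0.811 × 921 = 746.93 mol/h
Reaction term: ξ·ΔH°_rxn = 746.93 × -268 = -200180 kJ/h
Sensible, feed 29.3→25 °C: -677.15 kJ/h
Outlet flows (mol/h): A 174.07, O₂ 86.534, B 746.93
Sensible, products 25→228 °C: 34090 kJ/h
Q = ΔH = -166760 kJ/h = -46.323 kW
Heat removed = 46323 W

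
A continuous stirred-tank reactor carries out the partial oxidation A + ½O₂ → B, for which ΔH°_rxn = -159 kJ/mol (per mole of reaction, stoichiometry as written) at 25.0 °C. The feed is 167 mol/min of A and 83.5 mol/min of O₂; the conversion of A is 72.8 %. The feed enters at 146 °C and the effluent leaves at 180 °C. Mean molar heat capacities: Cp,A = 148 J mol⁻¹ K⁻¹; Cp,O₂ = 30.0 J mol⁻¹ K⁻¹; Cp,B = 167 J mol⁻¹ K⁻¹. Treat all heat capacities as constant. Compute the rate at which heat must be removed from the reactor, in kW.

Q_out = 305 kW

Extent of reaction ξ = 0.728 × 167 = 121.58 mol/min
Reaction term: ξ·ΔH°_rxn = 121.58 × -159 = -19331 kJ/min
Sensible, feed 146→25 °C: -3293.7 kJ/min
Outlet flows (mol/min): A 45.424, O₂ 22.712, B 121.58
Sensible, products 25→180 °C: 4294.6 kJ/min
Q = ΔH = -18330 kJ/min = -305.49 kW
Heat removed = 305.49 kW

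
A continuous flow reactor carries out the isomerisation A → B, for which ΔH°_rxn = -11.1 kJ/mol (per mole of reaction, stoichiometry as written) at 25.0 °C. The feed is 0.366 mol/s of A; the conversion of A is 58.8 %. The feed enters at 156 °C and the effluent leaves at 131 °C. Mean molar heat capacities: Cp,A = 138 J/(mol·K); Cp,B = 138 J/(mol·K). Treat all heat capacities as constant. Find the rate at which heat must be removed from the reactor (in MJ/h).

Extent of reaction ξ = 0.588 × 0.366 = 0.21521 mol/s
Reaction term: ξ·ΔH°_rxn = 0.21521 × -11.1 = -2.3888 kJ/s
Sensible, feed 156→25 °C: -6.6165 kJ/s
Outlet flows (mol/s): A 0.15079, B 0.21521
Sensible, products 25→131 °C: 5.3538 kJ/s
Q = ΔH = -3.6515 kJ/s = -3.6515 kW
Heat removed = 13.145 MJ/h

Q_out = 13.1 MJ/h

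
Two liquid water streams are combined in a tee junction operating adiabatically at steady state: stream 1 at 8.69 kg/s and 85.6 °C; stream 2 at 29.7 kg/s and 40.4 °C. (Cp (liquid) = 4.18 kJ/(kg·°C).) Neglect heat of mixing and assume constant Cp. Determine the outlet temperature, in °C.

T_out = 50.6 °C

No heat crosses the boundary, so H_out = H_in.
T_out = Σ ṁᵢCp,ᵢTᵢ / Σ ṁᵢCp,ᵢ
      = 8124.8 / 160.47 = 50.632 °C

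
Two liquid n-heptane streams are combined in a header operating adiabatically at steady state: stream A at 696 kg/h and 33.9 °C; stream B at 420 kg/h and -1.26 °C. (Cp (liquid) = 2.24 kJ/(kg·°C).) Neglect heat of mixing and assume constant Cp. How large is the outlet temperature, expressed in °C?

Adiabatic, steady state ⇒ Σ ṁᵢCp,ᵢ(T_out − Tᵢ) = 0
T_out = Σ ṁᵢCp,ᵢTᵢ / Σ ṁᵢCp,ᵢ
      = 51666 / 2499.8 = 20.668 °C

T_out = 20.7 °C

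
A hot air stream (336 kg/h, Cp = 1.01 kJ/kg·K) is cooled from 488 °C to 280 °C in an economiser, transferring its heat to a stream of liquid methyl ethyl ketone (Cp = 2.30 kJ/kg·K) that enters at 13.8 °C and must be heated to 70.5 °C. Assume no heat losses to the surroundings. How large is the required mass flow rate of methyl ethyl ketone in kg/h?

ṁ_c = 541 kg/h

Heat released by hot stream: Q = 336 × 1.01 × (488 − 280) = 70587 kJ/h
Energy balance on cold side (adiabatic exchanger): Q = ṁ_c·Cp_c·(T_c,out − T_c,in)
ṁ_c = 70587 / [2.30 × (70.5 − 13.8)] = 541.27 kg/h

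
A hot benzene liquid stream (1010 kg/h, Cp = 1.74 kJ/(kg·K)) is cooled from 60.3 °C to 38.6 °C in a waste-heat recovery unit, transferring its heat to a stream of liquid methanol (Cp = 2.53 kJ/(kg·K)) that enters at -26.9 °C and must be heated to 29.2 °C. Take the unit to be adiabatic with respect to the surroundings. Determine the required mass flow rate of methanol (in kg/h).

Heat released by hot stream: Q = 1010 × 1.74 × (60.3 − 38.6) = 38136 kJ/h
Energy balance on cold side (adiabatic exchanger): Q = ṁ_c·Cp_c·(T_c,out − T_c,in)
ṁ_c = 38136 / [2.53 × (29.2 − -26.9)] = 268.69 kg/h

ṁ_c = 269 kg/h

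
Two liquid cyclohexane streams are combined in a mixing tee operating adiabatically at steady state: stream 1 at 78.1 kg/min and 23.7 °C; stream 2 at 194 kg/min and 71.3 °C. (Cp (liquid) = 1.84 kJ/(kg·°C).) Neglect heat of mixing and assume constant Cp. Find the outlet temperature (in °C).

No heat crosses the boundary, so H_out = H_in.
Σ ṁᵢCp,ᵢTᵢ = 78.1×1.84×23.7 + 194×1.84×71.3 = 28857
Σ ṁᵢCp,ᵢ = 78.1×1.84 + 194×1.84 = 500.66
T_out = 28857 / 500.66 = 57.638 °C

T_out = 57.6 °C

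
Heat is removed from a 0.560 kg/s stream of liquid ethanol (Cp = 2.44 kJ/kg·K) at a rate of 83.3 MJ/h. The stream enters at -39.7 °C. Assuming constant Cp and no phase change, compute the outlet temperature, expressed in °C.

Q = 83.3 MJ/h = 23.139 kJ/s
ΔT = Q/(ṁ·Cp) = 23.139/(0.560×2.44) = 16.934 K
T_out = -39.7 − 16.934 = -56.634 °C

T_out = -56.6 °C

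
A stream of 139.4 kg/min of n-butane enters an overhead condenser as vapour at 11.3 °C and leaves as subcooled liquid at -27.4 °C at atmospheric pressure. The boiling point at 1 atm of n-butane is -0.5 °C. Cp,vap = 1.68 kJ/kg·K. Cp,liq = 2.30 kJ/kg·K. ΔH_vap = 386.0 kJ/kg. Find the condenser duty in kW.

Q_c = 1090 kW

vapour 11.3→-0.5 °C: -19.824 kJ/kg
condensation at -0.5 °C: -386 kJ/kg
liquid -0.5→-27.4 °C: -61.87 kJ/kg
Δh = -19.824 + -386 + -61.87 = -467.69 kJ/kg
Q = ṁ·Δh = 139.4 kg/min × -467.69 kJ/kg = -65197 kJ/min
|Q| = 1086.6 kW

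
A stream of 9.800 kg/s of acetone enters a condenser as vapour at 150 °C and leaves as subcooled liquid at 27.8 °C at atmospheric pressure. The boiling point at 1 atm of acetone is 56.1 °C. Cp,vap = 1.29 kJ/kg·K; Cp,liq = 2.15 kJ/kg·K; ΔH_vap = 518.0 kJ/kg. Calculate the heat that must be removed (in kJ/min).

vapour 150→56.1 °C: -121.13 kJ/kg
condensation at 56.1 °C: -518 kJ/kg
liquid 56.1→27.8 °C: -60.845 kJ/kg
Δh = -121.13 + -518 + -60.845 = -699.98 kJ/kg
Q = ṁ·Δh = 9.800 kg/s × -699.98 kJ/kg = -6859.8 kJ/s
|Q| = 6859.8 kW = 411590 kJ/min

Q_c = 412000 kJ/min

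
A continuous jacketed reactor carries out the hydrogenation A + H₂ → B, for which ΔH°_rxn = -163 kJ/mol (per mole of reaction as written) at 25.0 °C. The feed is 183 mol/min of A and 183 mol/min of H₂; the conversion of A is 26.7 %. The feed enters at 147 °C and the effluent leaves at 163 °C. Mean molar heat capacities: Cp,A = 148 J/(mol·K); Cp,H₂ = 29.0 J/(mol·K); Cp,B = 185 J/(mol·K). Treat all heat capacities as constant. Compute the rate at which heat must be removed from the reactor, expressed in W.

Q_out = 123000 W

Extent of reaction ξ = 0.267 × 183 = 48.861 mol/min
Reaction term: ξ·ΔH°_rxn = 48.861 × -163 = -7964.3 kJ/min
Sensible, feed 147→25 °C: -3951.7 kJ/min
Outlet flows (mol/min): A 134.14, H₂ 134.14, B 48.861
Sensible, products 25→163 °C: 4523.9 kJ/min
Q = ΔH = -7392.1 kJ/min = -123.2 kW
Heat removed = 123200 W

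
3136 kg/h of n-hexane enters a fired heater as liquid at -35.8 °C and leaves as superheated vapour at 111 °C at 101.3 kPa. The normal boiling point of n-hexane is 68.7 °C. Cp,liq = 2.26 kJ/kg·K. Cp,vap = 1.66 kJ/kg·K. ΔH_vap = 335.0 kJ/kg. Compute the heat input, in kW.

Q = 559 kW

liquid -35.8→68.7 °C: 236.17 kJ/kg
vaporisation at 68.7 °C: 335 kJ/kg
vapour 68.7→111 °C: 70.218 kJ/kg
Δh = 236.17 + 335 + 70.218 = 641.39 kJ/kg
Q = ṁ·Δh = 3136 kg/h × 641.39 kJ/kg = 2.0114e+06 kJ/h
|Q| = 558.72 kW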